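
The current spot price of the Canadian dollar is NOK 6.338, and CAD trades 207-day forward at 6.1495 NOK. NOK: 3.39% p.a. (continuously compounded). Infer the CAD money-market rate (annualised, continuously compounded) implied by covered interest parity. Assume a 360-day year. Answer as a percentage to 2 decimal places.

8.64%

T = 207/360 years.
By CIP, F/S equals the NOK-to-CAD growth ratio: 6.1495/6.338 = 0.9702588.
NOK growth factor: e^(0.0339×207/360) = 1.0196837.
That pins the CAD growth at 1.0509399.
r = ln(1.0509399)/(207/360) = 0.086409 → 8.64%.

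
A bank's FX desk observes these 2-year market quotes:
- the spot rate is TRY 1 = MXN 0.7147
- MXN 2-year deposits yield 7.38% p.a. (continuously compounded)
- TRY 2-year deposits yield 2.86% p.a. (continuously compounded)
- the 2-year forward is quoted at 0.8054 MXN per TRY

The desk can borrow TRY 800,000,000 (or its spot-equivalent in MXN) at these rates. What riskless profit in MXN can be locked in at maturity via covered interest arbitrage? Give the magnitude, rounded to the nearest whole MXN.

T = 2 years.
Invest the TRY and cover forward: 800,000,000 × 1.05886756273 × 0.8054 = MXN 682,249,548.02.
Convert at spot and invest in MXN: 800,000,000 × 0.7147 × 1.15904918395 = MXN 662,697,961.42.
The quoted forward overvalues TRY, so borrow MXN, buy TRY at spot, deposit the TRY at 2.86%, and sell the proceeds forward at 0.8054.
Arbitrage profit = |682,249,548.02 − 662,697,961.42| = MXN 19,551,587.

MXN 19,551,587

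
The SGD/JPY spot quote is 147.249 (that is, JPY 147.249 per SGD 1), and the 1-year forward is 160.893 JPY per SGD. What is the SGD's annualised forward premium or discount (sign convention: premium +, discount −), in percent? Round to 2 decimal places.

+9.27%

T = 1 year.
SGD trades forward at +9.26594% vs spot over the period.
Per annum: 0.0926594 / 1 = 0.092659 = 9.27%.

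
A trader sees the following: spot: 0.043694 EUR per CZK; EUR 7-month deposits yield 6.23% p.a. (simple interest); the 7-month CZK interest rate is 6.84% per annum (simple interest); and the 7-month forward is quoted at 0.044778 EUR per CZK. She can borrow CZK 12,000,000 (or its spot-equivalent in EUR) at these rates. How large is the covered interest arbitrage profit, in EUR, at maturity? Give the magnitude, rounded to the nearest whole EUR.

T = 7/12 years.
Invest the CZK and cover forward: 12,000,000 × 1.039900 × 0.044778 = EUR 558,775.71.
Convert at spot and invest in EUR: 12,000,000 × 0.043694 × 1.03634167 = EUR 543,382.96.
The quoted forward overvalues CZK, so borrow EUR, buy CZK at spot, deposit the CZK at 6.84%, and sell the proceeds forward at 0.044778.
The gap between the two covered legs is EUR 15,393.

EUR 15,393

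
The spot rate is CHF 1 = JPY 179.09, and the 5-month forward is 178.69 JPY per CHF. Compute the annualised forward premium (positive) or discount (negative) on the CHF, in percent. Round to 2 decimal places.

T = 5/12 years.
CHF trades forward at -0.22335% vs spot over the period.
×(1/T) gives -0.54% p.a.

-0.54%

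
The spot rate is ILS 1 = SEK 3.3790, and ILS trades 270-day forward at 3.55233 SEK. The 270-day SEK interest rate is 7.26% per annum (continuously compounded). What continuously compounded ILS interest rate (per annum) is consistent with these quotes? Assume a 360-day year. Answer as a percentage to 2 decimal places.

0.59%

T = 270/360 years.
F/S = 3.55233/3.379 = 1.0512962 = (growth of SEK) / (growth of ILS).
The SEK side grows by e^(0.0726×270/360) = 1.0559597.
Hence g_ILS = 1.004436.
Take logs: ln 1.004436 / (270/360) = 0.005902, so 0.59%.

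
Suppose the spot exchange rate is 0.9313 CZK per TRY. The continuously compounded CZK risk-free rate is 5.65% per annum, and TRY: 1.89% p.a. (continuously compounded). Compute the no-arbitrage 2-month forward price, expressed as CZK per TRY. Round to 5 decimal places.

0.93715

T = 2/12 years.
CZK accumulates by e^(0.0565×2/12) = 1.0094611.
TRY growth factor: e^(0.0189×2/12) = 1.003155.
Forward (CZK per TRY) = 0.9313 × 1.0094611 / 1.003155 = 0.9371544.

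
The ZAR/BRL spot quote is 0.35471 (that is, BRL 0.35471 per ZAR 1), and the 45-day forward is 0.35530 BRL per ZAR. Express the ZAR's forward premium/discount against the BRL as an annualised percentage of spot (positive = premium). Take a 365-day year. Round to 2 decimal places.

T = 45/365 years.
ZAR trades forward at +0.16633% vs spot over the period.
Annualise by dividing by T: 0.0016633 / (45/365) = 0.013491 → 1.35%.

+1.35%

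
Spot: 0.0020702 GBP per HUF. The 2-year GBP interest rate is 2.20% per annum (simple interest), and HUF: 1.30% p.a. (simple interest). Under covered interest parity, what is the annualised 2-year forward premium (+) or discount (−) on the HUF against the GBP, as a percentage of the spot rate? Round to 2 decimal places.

+0.88%

T = 2 years.
F = S · g_GBP/g_HUF = 0.0020702 × 1.044000/1.026000 = 0.0021065193.
Annualised premium = (F − S)/S × (1/T) = (0.0021065193 − 0.0020702)/0.0020702 ÷ 2 = 0.88%.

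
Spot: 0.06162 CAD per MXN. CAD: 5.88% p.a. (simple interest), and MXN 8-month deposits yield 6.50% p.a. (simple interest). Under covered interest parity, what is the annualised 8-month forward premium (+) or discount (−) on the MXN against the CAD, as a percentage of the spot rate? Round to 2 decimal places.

T = 8/12 years.
No-arbitrage forward: 0.06162 × 1.039200 / 1.0433333 = 0.06137588 CAD/MXN.
Annualised premium = (F − S)/S × (1/T) = (0.06137588 − 0.06162)/0.06162 ÷ (8/12) = -0.59%.

-0.59%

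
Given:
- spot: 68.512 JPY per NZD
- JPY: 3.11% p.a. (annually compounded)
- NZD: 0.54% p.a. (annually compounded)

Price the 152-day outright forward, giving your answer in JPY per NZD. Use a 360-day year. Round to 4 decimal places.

69.2461

T = 152/360 years.
Growth of 1 JPY over T: (1 + 0.0311)^(152/360) = 1.01301503.
NZD accumulates by (1 + 0.0054)^(152/360) = 1.00227645.
Forward (JPY per NZD) = 68.512 × 1.01301503 / 1.00227645 = 69.246051.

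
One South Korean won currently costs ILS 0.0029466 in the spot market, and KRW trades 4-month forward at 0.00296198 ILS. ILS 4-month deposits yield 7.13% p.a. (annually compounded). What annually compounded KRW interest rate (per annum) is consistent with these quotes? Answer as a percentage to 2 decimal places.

T = 4/12 years.
By CIP, F/S equals the ILS-to-KRW growth ratio: 0.00296198/0.0029466 = 1.0052196.
The ILS side grows by (1 + 0.0713)^(4/12) = 1.0232232.
That pins the KRW growth at 1.0179101.
Annualise: 1.0179101^(12/4) − 1 = 0.054698 = 5.47%.

5.47%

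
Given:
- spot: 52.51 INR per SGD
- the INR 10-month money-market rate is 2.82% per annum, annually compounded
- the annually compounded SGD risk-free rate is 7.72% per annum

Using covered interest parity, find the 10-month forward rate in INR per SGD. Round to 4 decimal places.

50.5118

T = 10/12 years.
Growth of 1 INR over T: (1 + 0.0282)^(10/12) = 1.02344537.
SGD growth factor: (1 + 0.0772)^(10/12) = 1.06393139.
Forward (INR per SGD) = 52.51 × 1.02344537 / 1.06393139 = 50.511825.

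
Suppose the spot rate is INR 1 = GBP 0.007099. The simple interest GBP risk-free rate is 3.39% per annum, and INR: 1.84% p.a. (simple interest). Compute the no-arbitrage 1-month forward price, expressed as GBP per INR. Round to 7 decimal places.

0.0071082

T = 1/12 years.
GBP growth factor: 1 + 0.0339×1/12 = 1.002825.
INR accumulates by 1 + 0.0184×1/12 = 1.0015333.
So F = 0.007099 × 1.002825 / 1.0015333 = 0.007108156 (GBP/INR).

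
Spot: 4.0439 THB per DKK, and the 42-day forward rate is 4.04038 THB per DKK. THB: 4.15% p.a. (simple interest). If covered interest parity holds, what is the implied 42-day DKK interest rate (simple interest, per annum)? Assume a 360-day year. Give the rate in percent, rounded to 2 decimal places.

4.90%

T = 42/360 years.
F/S = 4.04038/4.0439 = 0.9991296 = (growth of THB) / (growth of DKK).
THB growth factor: 1 + 0.0415×42/360 = 1.0048417.
That pins the DKK growth at 1.0057171.
r = (1.0057171 − 1)/(42/360) = 0.049004 → 4.90%.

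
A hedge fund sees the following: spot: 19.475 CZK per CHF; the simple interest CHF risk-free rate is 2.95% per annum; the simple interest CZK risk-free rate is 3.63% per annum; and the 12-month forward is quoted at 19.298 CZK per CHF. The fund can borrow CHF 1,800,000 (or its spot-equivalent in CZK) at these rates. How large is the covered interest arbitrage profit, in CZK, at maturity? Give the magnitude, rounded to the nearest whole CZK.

T = 1 year.
Invest the CHF and cover forward: 1,800,000 × 1.029500 × 19.298 = CZK 35,761,123.80.
Convert at spot and invest in CZK: 1,800,000 × 19.475 × 1.036300 = CZK 36,327,496.50.
The quoted forward undervalues CHF, so borrow CHF, convert to CZK at spot, deposit the CZK at 3.63%, and buy CHF forward at 19.298 to cover the loan.
Arbitrage profit = |35,761,123.80 − 36,327,496.50| = CZK 566,373.

CZK 566,373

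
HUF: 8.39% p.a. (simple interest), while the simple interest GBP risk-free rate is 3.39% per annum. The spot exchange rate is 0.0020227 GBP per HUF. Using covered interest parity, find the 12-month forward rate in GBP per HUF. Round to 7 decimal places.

T = 1 year.
GBP accumulates by 1 + 0.0339×1 = 1.033900.
Growth of 1 HUF over T: 1 + 0.0839×1 = 1.083900.
CIP: F = S · (grow GBP)/(grow HUF) = 0.0020227 × 1.033900/1.083900 = 0.001929393 GBP per HUF.

0.0019294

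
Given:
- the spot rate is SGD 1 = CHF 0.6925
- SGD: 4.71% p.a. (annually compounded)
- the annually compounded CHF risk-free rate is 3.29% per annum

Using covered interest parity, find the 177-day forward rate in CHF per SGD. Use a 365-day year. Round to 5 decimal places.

T = 177/365 years.
CHF growth factor: (1 + 0.0329)^(177/365) = 1.0158213.
SGD growth factor: (1 + 0.0471)^(177/365) = 1.0225696.
CIP: F = S · (grow CHF)/(grow SGD) = 0.6925 × 1.0158213/1.0225696 = 0.6879299 CHF per SGD.

0.68793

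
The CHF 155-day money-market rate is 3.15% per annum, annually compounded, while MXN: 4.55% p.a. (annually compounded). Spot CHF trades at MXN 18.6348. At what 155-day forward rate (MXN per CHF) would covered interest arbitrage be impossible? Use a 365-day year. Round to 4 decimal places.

18.7418

T = 155/365 years.
MXN growth factor: (1 + 0.0455)^(155/365) = 1.01907488.
CHF growth factor: (1 + 0.0315)^(155/365) = 1.01325746.
So F = 18.6348 × 1.01907488 / 1.01325746 = 18.741788 (MXN/CHF).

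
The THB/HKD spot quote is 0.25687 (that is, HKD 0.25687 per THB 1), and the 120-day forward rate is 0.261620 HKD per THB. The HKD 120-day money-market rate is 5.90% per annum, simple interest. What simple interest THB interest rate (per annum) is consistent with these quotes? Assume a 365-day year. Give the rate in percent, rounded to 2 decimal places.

T = 120/365 years.
F/S = 0.26162/0.25687 = 1.0184918 = (growth of HKD) / (growth of THB).
The HKD side grows by 1 + 0.0590×120/365 = 1.0193973.
Hence g_THB = 1.0008891.
(1.0008891 − 1)/T = 0.002704, i.e. 0.27%.

0.27%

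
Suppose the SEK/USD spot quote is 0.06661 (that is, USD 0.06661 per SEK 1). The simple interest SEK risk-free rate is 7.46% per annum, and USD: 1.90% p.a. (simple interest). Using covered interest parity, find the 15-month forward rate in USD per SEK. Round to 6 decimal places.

0.062375

T = 15/12 years.
USD growth factor: 1 + 0.0190×15/12 = 1.023750.
SEK accumulates by 1 + 0.0746×15/12 = 1.093250.
So F = 0.06661 × 1.023750 / 1.093250 = 0.06237547 (USD/SEK).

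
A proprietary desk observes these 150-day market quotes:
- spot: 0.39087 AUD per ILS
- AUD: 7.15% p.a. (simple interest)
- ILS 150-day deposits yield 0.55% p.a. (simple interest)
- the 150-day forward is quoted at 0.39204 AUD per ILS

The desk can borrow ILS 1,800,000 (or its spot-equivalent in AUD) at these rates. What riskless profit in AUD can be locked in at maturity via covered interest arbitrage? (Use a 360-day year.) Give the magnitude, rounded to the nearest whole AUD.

AUD 17,237

T = 150/360 years.
Keep in ILS, deliver into the forward: 1,800,000·1.00229167·0.39204 = AUD 707,289.17.
Swap to AUD now, deposit: 1,800,000·0.39087·1.02979167 = AUD 724,526.41.
The quoted forward undervalues ILS, so borrow ILS, convert to AUD at spot, deposit the AUD at 7.15%, and buy ILS forward at 0.39204 to cover the loan.
Profit = 724,526.41 − 707,289.17 = AUD 17,237.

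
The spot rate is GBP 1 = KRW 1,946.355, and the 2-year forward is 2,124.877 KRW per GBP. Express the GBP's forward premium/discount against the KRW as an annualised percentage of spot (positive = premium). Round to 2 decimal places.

+4.59%

T = 2 years.
Period premium: (2124.877 − 1946.355)/1946.355 = 0.0917212.
×(1/T) gives 4.59% p.a.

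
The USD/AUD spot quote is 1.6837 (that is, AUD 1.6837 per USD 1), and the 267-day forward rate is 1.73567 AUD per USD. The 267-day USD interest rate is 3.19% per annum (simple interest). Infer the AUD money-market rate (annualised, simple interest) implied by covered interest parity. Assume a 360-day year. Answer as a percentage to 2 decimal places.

T = 267/360 years.
CIP gives F = S · g_AUD/g_USD, so g_AUD/g_USD = 1.73567/1.6837 = 1.0308665.
USD growth factor: 1 + 0.0319×267/360 = 1.0236592.
That pins the AUD growth at 1.055256.
(1.055256 − 1)/T = 0.074502, i.e. 7.45%.

7.45%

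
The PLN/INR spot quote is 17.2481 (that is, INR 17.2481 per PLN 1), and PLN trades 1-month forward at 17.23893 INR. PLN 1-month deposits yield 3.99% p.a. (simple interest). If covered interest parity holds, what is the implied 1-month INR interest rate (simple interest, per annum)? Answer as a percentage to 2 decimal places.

3.35%

T = 1/12 years.
F/S = 17.23893/17.2481 = 0.9994683 = (growth of INR) / (growth of PLN).
PLN growth factor: 1 + 0.0399×1/12 = 1.003325.
Hence g_INR = 1.0027915.
(1.0027915 − 1)/T = 0.033498, i.e. 3.35%.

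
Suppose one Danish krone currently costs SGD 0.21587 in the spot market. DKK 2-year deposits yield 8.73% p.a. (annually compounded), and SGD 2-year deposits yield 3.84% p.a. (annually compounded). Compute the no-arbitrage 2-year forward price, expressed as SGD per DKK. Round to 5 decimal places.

0.19689

T = 2 years.
SGD accumulates by (1 + 0.0384)^2 = 1.0782746.
DKK accumulates by (1 + 0.0873)^2 = 1.1822213.
CIP: F = S · (grow SGD)/(grow DKK) = 0.21587 × 1.0782746/1.1822213 = 0.1968896 SGD per DKK.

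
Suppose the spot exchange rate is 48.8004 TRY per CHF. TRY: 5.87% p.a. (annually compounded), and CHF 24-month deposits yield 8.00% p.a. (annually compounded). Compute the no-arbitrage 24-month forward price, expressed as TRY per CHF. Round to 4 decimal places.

T = 2 years.
Growth of 1 TRY over T: (1 + 0.0587)^2 = 1.12084569.
CHF accumulates by (1 + 0.0800)^2 = 1.166400.
Forward (TRY per CHF) = 48.8004 × 1.12084569 / 1.166400 = 46.894477.

46.8945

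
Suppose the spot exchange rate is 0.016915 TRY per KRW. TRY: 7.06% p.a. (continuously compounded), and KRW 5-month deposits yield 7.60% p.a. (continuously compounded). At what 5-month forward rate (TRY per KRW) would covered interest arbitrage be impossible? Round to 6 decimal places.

0.016877

T = 5/12 years.
TRY growth factor: e^(0.0706×5/12) = 1.0298536.
KRW accumulates by e^(0.0760×5/12) = 1.0321734.
Forward (TRY per KRW) = 0.016915 × 1.0298536 / 1.0321734 = 0.01687698.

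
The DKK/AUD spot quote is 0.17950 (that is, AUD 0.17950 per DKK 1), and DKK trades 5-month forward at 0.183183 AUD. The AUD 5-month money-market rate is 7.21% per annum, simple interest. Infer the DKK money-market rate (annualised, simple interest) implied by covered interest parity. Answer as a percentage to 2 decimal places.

T = 5/12 years.
CIP gives F = S · g_AUD/g_DKK, so g_AUD/g_DKK = 0.183183/0.1795 = 1.0205181.
The AUD side grows by 1 + 0.0721×5/12 = 1.0300417.
Hence g_DKK = 1.0093321.
(1.0093321 − 1)/T = 0.022397, i.e. 2.24%.

2.24%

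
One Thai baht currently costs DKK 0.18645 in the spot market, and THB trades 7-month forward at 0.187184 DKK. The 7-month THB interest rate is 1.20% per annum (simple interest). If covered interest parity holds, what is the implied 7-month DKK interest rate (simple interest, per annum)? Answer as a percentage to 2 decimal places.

1.88%

T = 7/12 years.
CIP gives F = S · g_DKK/g_THB, so g_DKK/g_THB = 0.187184/0.18645 = 1.0039367.
The THB side grows by 1 + 0.0120×7/12 = 1.007000.
That pins the DKK growth at 1.0109643.
(1.0109643 − 1)/T = 0.018796, i.e. 1.88%.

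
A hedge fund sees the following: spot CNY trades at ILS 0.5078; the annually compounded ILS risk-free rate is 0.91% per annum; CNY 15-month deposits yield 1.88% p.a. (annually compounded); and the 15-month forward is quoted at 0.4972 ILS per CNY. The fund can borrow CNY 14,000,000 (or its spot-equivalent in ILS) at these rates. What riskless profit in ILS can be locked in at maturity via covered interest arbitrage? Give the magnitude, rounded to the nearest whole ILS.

T = 15/12 years.
Invest the CNY and cover forward: 14,000,000 × 1.023554968 × 0.4972 = ILS 7,124,761.42.
Convert at spot and invest in ILS: 14,000,000 × 0.5078 × 1.01138791 = ILS 7,190,158.93.
The quoted forward undervalues CNY, so borrow CNY, convert to ILS at spot, deposit the ILS at 0.91%, and buy CNY forward at 0.4972 to cover the loan.
Arbitrage profit = |7,124,761.42 − 7,190,158.93| = ILS 65,398.

ILS 65,398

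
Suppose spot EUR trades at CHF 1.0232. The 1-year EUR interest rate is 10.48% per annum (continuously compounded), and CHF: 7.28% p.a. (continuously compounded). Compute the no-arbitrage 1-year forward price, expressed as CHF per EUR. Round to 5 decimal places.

0.99098

T = 1 year.
Growth of 1 CHF over T: e^(0.0728×1) = 1.0755154.
Growth of 1 EUR over T: e^(0.1048×1) = 1.1104885.
So F = 1.0232 × 1.0755154 / 1.1104885 = 0.9909759 (CHF/EUR).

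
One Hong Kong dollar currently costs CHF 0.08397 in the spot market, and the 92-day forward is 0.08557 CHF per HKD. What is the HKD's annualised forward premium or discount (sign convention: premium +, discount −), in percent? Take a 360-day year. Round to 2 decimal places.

T = 92/360 years.
(F − S)/S = (0.08557 − 0.08397)/0.08397 = 0.0190544.
Annualise by dividing by T: 0.0190544 / (92/360) = 0.074561 → 7.46%.

+7.46%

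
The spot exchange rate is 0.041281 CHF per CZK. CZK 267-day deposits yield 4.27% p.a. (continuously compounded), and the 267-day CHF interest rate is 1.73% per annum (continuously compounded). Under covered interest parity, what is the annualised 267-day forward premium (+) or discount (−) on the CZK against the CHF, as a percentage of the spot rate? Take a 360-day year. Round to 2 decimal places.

-2.52%

T = 267/360 years.
F = S · g_CHF/g_CZK = 0.041281 × 1.0129135/1.032176 = 0.040510613.
Annualised premium = (F − S)/S × (1/T) = (0.040510613 − 0.041281)/0.041281 ÷ (267/360) = -2.52%.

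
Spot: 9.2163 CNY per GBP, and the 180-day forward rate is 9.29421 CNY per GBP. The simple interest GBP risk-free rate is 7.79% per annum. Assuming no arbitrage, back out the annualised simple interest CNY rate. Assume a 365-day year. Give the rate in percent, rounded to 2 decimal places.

9.57%

T = 180/365 years.
F/S = 9.29421/9.2163 = 1.0084535 = (growth of CNY) / (growth of GBP).
GBP growth factor: 1 + 0.0779×180/365 = 1.0384164.
Hence g_CNY = 1.0471947.
r = (1.0471947 − 1)/(180/365) = 0.095700 → 9.57%.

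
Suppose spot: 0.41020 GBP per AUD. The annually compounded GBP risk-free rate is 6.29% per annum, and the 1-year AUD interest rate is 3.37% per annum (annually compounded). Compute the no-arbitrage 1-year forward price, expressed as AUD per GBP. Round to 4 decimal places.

2.3709

T = 1 year.
Growth of 1 GBP over T: (1 + 0.0629)^1 = 1.062900.
AUD growth factor: (1 + 0.0337)^1 = 1.033700.
CIP: F = S · (grow GBP)/(grow AUD) = 0.4102 × 1.062900/1.033700 = 0.4217873 GBP per AUD.
Quoted the other way: 1/0.4217873 = 2.3709 AUD per GBP.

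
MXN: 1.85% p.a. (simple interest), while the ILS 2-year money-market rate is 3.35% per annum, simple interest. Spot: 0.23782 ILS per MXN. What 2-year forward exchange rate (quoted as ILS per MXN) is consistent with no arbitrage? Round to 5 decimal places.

T = 2 years.
Growth of 1 ILS over T: 1 + 0.0335×2 = 1.067000.
MXN growth factor: 1 + 0.0185×2 = 1.037000.
So F = 0.23782 × 1.067000 / 1.037000 = 0.2447000 (ILS/MXN).

0.24470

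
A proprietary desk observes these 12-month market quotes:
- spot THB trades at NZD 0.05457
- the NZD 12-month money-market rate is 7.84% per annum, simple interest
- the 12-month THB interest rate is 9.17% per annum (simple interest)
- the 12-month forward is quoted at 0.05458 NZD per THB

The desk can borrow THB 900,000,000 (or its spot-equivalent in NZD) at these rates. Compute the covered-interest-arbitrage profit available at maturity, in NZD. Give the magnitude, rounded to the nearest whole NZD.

NZD 663,028

T = 1 year.
Keep in THB, deliver into the forward: 900,000,000·1.091700·0.05458 = NZD 53,626,487.40.
Swap to NZD now, deposit: 900,000,000·0.05457·1.078400 = NZD 52,963,459.20.
The quoted forward overvalues THB, so borrow NZD, buy THB at spot, deposit the THB at 9.17%, and sell the proceeds forward at 0.05458.
The gap between the two covered legs is NZD 663,028.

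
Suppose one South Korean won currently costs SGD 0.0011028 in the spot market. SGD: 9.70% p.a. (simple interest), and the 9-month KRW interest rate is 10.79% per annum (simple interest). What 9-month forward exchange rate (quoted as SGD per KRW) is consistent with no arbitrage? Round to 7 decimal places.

0.0010945

T = 9/12 years.
SGD accumulates by 1 + 0.0970×9/12 = 1.072750.
KRW growth factor: 1 + 0.1079×9/12 = 1.080925.
So F = 0.0011028 × 1.072750 / 1.080925 = 0.001094460 (SGD/KRW).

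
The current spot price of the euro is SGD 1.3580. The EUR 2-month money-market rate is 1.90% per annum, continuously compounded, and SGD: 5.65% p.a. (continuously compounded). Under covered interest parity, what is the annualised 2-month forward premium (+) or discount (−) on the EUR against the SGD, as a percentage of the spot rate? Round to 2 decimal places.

+3.76%

T = 2/12 years.
F = S · g_SGD/g_EUR = 1.358 × 1.0094611/1.0031717 = 1.3665140.
Annualised premium = (F − S)/S × (1/T) = (1.3665140 − 1.358)/1.358 ÷ (2/12) = 3.76%.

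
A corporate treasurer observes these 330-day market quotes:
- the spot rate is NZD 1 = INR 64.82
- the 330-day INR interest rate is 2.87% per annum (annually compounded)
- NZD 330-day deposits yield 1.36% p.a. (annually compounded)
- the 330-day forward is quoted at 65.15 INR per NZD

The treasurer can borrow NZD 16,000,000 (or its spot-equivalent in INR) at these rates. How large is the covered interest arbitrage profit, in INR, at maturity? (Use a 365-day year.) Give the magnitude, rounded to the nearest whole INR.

INR 8,785,565

T = 330/365 years.
Invest the NZD and cover forward: 16,000,000 × 1.012287912367 × 65.15 = INR 1,055,208,919.85.
Convert at spot and invest in INR: 16,000,000 × 64.82 × 1.025912608924 = INR 1,063,994,484.97.
The quoted forward undervalues NZD, so borrow NZD, convert to INR at spot, deposit the INR at 2.87%, and buy NZD forward at 65.15 to cover the loan.
Profit = 1,063,994,484.97 − 1,055,208,919.85 = INR 8,785,565.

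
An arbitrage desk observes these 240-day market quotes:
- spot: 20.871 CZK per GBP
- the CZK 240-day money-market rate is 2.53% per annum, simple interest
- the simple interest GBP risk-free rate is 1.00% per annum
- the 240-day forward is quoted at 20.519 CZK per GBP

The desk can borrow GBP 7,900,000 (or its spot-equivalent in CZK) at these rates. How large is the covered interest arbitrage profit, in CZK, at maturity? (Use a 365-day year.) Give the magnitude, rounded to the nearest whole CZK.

CZK 4,457,832

T = 240/365 years.
Route A — deposit GBP, sell forward: 7,900,000 × 1.00657534247 × 20.519 = CZK 163,165,963.67.
Route B — convert at spot, deposit CZK: 7,900,000 × 20.871 × 1.01663561644 = CZK 167,623,795.41.
The quoted forward undervalues GBP, so borrow GBP, convert to CZK at spot, deposit the CZK at 2.53%, and buy GBP forward at 20.519 to cover the loan.
The gap between the two covered legs is CZK 4,457,832.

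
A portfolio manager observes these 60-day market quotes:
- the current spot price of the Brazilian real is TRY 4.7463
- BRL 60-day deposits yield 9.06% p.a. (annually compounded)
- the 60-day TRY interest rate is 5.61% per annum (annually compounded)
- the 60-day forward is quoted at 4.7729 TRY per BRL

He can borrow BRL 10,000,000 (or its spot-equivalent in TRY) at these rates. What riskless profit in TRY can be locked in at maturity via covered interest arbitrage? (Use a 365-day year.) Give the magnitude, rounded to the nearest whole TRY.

T = 60/365 years.
Route A — deposit BRL, sell forward: 10,000,000 × 1.0143587689 × 4.7729 = TRY 48,414,329.68.
Route B — convert at spot, deposit TRY: 10,000,000 × 4.7463 × 1.0090129016 = TRY 47,890,779.35.
The quoted forward overvalues BRL, so borrow TRY, buy BRL at spot, deposit the BRL at 9.06%, and sell the proceeds forward at 4.7729.
Profit = 48,414,329.68 − 47,890,779.35 = TRY 523,550.

TRY 523,550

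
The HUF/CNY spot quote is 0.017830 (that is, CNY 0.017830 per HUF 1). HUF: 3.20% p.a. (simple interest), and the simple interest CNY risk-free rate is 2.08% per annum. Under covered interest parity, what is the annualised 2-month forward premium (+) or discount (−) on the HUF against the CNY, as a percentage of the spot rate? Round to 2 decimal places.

-1.11%

T = 2/12 years.
CIP forward (CNY per HUF) = 0.01783 × 1.0034667/1.0053333 = 0.017796895.
(F − S)/S ÷ T = (0.017796895 − 0.01783)/0.01783/(2/12) = -0.011140 → -1.11%.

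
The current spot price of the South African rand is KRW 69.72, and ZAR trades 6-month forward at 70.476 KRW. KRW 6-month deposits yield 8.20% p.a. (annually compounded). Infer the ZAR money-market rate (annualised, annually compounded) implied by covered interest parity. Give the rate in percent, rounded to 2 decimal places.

5.89%

T = 6/12 years.
CIP gives F = S · g_KRW/g_ZAR, so g_KRW/g_ZAR = 70.476/69.72 = 1.0108434.
KRW growth factor: (1 + 0.0820)^(6/12) = 1.0401923.
That pins the ZAR growth at 1.0290341.
Annualise: 1.0290341^(12/6) − 1 = 0.058911 = 5.89%.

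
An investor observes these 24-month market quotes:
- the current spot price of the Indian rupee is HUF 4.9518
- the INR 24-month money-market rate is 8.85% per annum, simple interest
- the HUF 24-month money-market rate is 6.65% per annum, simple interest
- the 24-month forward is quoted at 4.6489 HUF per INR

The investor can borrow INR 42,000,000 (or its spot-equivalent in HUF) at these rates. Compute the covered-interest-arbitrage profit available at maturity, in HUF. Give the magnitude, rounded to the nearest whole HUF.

HUF 5,822,632

T = 2 years.
Route A — deposit INR, sell forward: 42,000,000 × 1.177000 × 4.6489 = HUF 229,813,722.60.
Route B — convert at spot, deposit HUF: 42,000,000 × 4.9518 × 1.133000 = HUF 235,636,354.80.
The quoted forward undervalues INR, so borrow INR, convert to HUF at spot, deposit the HUF at 6.65%, and buy INR forward at 4.6489 to cover the loan.
Arbitrage profit = |229,813,722.60 − 235,636,354.80| = HUF 5,822,632.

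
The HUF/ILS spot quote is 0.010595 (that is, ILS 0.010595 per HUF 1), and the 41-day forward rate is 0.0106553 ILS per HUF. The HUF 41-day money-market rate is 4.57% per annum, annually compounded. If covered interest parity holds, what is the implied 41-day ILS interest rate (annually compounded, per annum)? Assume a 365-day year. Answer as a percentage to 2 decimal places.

T = 41/365 years.
By CIP, F/S equals the ILS-to-HUF growth ratio: 0.0106553/0.010595 = 1.0056914.
HUF growth factor: (1 + 0.0457)^(41/365) = 1.0050322.
That pins the ILS growth at 1.0107522.
r = 1.0107522^(365/41) − 1 = 0.099890 → 9.99%.

9.99%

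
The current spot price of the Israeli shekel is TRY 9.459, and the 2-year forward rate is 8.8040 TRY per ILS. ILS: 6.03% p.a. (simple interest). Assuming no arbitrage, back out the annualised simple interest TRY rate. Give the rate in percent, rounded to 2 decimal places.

2.15%

T = 2 years.
F/S = 8.804/9.459 = 0.9307538 = (growth of TRY) / (growth of ILS).
ILS growth factor: 1 + 0.0603×2 = 1.120600.
So the TRY growth factor = 1.0430027.
r = (1.0430027 − 1)/2 = 0.021501 → 2.15%.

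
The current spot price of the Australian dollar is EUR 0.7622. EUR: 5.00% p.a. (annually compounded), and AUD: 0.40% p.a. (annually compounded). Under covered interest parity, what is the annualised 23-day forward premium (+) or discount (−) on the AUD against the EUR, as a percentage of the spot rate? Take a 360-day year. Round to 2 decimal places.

+4.49%

T = 23/360 years.
No-arbitrage forward: 0.7622 × 1.003122 / 1.0002551 = 0.7643846 EUR/AUD.
Annualised premium = (F − S)/S × (1/T) = (0.7643846 − 0.7622)/0.7622 ÷ (23/360) = 4.49%.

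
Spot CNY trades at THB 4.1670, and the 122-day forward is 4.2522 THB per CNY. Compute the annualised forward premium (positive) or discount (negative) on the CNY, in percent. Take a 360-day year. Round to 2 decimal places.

+6.03%

T = 122/360 years.
(F − S)/S = (4.2522 − 4.167)/4.167 = 0.0204464.
×(1/T) gives 6.03% p.a.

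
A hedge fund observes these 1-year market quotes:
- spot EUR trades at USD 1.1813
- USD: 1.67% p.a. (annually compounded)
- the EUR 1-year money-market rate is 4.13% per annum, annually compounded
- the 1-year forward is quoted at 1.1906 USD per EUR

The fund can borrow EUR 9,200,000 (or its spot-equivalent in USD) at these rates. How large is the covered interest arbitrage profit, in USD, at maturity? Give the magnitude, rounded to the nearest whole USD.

T = 1 year.
Invest the EUR and cover forward: 9,200,000 × 1.041300 × 1.1906 = USD 11,405,900.38.
Convert at spot and invest in USD: 9,200,000 × 1.1813 × 1.016700 = USD 11,049,454.93.
The quoted forward overvalues EUR, so borrow USD, buy EUR at spot, deposit the EUR at 4.13%, and sell the proceeds forward at 1.1906.
Arbitrage profit = |11,405,900.38 − 11,049,454.93| = USD 356,445.

USD 356,445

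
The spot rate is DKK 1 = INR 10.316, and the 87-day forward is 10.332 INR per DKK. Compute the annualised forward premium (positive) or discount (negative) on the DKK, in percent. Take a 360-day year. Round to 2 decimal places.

T = 87/360 years.
(F − S)/S = (10.332 − 10.316)/10.316 = 0.0015510.
Annualise by dividing by T: 0.0015510 / (87/360) = 0.006418 → 0.64%.

+0.64%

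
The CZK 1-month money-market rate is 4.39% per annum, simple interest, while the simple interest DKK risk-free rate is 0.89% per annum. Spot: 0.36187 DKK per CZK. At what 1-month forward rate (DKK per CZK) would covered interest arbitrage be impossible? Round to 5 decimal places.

T = 1/12 years.
DKK growth factor: 1 + 0.0089×1/12 = 1.0007417.
Growth of 1 CZK over T: 1 + 0.0439×1/12 = 1.0036583.
CIP: F = S · (grow DKK)/(grow CZK) = 0.36187 × 1.0007417/1.0036583 = 0.3608184 DKK per CZK.

0.36082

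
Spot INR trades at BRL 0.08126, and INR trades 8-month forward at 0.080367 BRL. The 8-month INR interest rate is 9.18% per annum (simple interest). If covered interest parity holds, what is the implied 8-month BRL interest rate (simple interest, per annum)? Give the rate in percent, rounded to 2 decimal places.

T = 8/12 years.
F/S = 0.080367/0.08126 = 0.9890106 = (growth of BRL) / (growth of INR).
The INR side grows by 1 + 0.0918×8/12 = 1.061200.
Hence g_BRL = 1.049538.
(1.049538 − 1)/T = 0.074307, i.e. 7.43%.

7.43%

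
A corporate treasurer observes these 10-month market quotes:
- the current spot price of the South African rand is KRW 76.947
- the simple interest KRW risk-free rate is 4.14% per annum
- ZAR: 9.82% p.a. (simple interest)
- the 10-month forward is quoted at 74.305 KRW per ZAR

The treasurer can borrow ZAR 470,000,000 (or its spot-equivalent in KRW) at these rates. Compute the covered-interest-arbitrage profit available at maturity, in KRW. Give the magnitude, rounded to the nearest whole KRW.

KRW 368,458,537

T = 10/12 years.
Route A — deposit ZAR, sell forward: 470,000,000 × 1.081833333333 × 74.305 = KRW 37,781,244,141.66.
Route B — convert at spot, deposit KRW: 470,000,000 × 76.947 × 1.034500 = KRW 37,412,785,605.00.
The quoted forward overvalues ZAR, so borrow KRW, buy ZAR at spot, deposit the ZAR at 9.82%, and sell the proceeds forward at 74.305.
Arbitrage profit = |37,781,244,141.66 − 37,412,785,605.00| = KRW 368,458,537.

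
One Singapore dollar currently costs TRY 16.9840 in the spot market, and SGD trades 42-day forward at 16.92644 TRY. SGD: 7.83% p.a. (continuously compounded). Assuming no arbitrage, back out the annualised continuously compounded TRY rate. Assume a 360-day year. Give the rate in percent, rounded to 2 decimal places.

4.92%

T = 42/360 years.
By CIP, F/S equals the TRY-to-SGD growth ratio: 16.92644/16.984 = 0.9966109.
SGD growth factor: e^(0.0783×42/360) = 1.0091769.
That pins the TRY growth at 1.0057567.
r = ln(1.0057567)/(42/360) = 0.049202 → 4.92%.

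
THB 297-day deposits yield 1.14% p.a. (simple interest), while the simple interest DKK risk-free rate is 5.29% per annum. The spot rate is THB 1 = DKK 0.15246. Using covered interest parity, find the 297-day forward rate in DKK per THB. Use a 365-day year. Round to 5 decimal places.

T = 297/365 years.
Growth of 1 DKK over T: 1 + 0.0529×297/365 = 1.0430447.
THB accumulates by 1 + 0.0114×297/365 = 1.0092762.
So F = 0.15246 × 1.0430447 / 1.0092762 = 0.1575610 (DKK/THB).

0.15756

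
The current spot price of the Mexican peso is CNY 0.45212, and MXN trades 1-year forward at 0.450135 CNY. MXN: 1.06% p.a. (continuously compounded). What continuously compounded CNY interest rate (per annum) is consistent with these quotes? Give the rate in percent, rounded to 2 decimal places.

0.62%

T = 1 year.
CIP gives F = S · g_CNY/g_MXN, so g_CNY/g_MXN = 0.450135/0.45212 = 0.9956096.
MXN growth factor: e^(0.0106×1) = 1.0106564.
That pins the CNY growth at 1.0062192.
r = ln(1.0062192)/1 = 0.006200 → 0.62%.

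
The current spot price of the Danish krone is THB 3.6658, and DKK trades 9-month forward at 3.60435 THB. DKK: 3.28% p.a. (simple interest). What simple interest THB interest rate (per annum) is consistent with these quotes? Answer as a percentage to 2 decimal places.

0.99%

T = 9/12 years.
By CIP, F/S equals the THB-to-DKK growth ratio: 3.60435/3.6658 = 0.9832369.
DKK growth factor: 1 + 0.0328×9/12 = 1.024600.
That pins the THB growth at 1.0074245.
(1.0074245 − 1)/T = 0.009899, i.e. 0.99%.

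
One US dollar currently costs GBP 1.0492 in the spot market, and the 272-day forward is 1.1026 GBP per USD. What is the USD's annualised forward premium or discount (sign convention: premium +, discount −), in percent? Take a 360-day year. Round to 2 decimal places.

+6.74%

T = 272/360 years.
(F − S)/S = (1.1026 − 1.0492)/1.0492 = 0.0508959.
Per annum: 0.0508959 / (272/360) = 0.067362 = 6.74%.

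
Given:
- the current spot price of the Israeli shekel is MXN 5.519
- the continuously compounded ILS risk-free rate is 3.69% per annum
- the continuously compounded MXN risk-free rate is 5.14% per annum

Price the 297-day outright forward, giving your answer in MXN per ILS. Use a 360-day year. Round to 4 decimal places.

5.5854

T = 297/360 years.
MXN accumulates by e^(0.0514×297/360) = 1.0433169.
ILS accumulates by e^(0.0369×297/360) = 1.0309106.
Forward (MXN per ILS) = 5.519 × 1.0433169 / 1.0309106 = 5.585417.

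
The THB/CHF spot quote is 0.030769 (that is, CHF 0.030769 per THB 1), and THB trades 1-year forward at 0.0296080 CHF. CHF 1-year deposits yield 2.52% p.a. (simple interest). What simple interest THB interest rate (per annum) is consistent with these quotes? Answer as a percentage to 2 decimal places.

T = 1 year.
CIP gives F = S · g_CHF/g_THB, so g_CHF/g_THB = 0.029608/0.030769 = 0.9622672.
The CHF side grows by 1 + 0.0252×1 = 1.025200.
That pins the THB growth at 1.0654005.
(1.0654005 − 1)/T = 0.065400, i.e. 6.54%.

6.54%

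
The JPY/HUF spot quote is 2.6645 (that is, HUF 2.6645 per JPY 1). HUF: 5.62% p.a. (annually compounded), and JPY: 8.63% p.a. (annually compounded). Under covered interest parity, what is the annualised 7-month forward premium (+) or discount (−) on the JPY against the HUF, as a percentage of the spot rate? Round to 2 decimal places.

T = 7/12 years.
CIP forward (HUF per JPY) = 2.6645 × 1.0324093/1.0494716 = 2.6211806.
(F − S)/S ÷ T = (2.6211806 − 2.6645)/2.6645/(7/12) = -0.027871 → -2.79%.

-2.79%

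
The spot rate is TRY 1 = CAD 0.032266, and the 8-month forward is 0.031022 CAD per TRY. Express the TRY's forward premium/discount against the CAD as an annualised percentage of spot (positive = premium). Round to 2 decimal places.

-5.78%

T = 8/12 years.
(F − S)/S = (0.031022 − 0.032266)/0.032266 = -0.0385545.
×(1/T) gives -5.78% p.a.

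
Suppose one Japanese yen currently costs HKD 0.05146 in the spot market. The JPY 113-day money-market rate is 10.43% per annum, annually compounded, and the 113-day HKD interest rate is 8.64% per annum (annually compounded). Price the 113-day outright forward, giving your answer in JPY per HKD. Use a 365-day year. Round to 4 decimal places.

T = 113/365 years.
HKD growth factor: (1 + 0.0864)^(113/365) = 1.02598742.
JPY growth factor: (1 + 0.1043)^(113/365) = 1.03119141.
Forward (HKD per JPY) = 0.05146 × 1.02598742 / 1.03119141 = 0.051200303.
Quoted the other way: 1/0.051200303 = 19.5311 JPY per HKD.

19.5311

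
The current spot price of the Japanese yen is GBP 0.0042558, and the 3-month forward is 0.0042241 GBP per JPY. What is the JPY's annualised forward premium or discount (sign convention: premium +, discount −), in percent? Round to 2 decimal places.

-2.98%

T = 3/12 years.
Period premium: (0.0042241 − 0.0042558)/0.0042558 = -0.0074487.
×(1/T) gives -2.98% p.a.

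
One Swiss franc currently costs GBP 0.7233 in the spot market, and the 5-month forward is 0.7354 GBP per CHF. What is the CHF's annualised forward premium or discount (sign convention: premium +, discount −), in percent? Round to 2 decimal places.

+4.01%

T = 5/12 years.
Period premium: (0.7354 − 0.7233)/0.7233 = 0.0167289.
×(1/T) gives 4.01% p.a.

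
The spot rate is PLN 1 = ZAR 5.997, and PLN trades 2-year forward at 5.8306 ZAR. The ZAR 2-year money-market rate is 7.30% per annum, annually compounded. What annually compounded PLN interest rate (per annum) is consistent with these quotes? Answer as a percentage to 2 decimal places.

8.82%

T = 2 years.
F/S = 5.8306/5.997 = 0.9722528 = (growth of ZAR) / (growth of PLN).
The ZAR side grows by (1 + 0.0730)^2 = 1.151329.
That pins the PLN growth at 1.1841869.
Annualise: 1.1841869^(1/2) − 1 = 0.088204 = 8.82%.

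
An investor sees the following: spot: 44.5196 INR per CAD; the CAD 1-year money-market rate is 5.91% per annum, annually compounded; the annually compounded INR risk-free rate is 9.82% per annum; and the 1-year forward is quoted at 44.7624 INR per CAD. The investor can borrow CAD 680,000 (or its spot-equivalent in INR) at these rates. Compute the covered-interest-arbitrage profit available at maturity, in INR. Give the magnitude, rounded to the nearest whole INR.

T = 1 year.
Invest the CAD and cover forward: 680,000 × 1.059100 × 44.7624 = INR 32,237,343.33.
Convert at spot and invest in INR: 680,000 × 44.5196 × 1.098200 = INR 33,246,168.81.
The quoted forward undervalues CAD, so borrow CAD, convert to INR at spot, deposit the INR at 9.82%, and buy CAD forward at 44.7624 to cover the loan.
Arbitrage profit = |32,237,343.33 − 33,246,168.81| = INR 1,008,825.

INR 1,008,825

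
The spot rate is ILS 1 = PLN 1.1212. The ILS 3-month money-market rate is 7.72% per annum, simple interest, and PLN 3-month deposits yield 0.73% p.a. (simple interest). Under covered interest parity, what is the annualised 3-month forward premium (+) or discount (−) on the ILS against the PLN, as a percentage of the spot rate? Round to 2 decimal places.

-6.86%

T = 3/12 years.
No-arbitrage forward: 1.1212 × 1.001825 / 1.019300 = 1.1019780 PLN/ILS.
Annualised premium = (F − S)/S × (1/T) = (1.1019780 − 1.1212)/1.1212 ÷ (3/12) = -6.86%.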